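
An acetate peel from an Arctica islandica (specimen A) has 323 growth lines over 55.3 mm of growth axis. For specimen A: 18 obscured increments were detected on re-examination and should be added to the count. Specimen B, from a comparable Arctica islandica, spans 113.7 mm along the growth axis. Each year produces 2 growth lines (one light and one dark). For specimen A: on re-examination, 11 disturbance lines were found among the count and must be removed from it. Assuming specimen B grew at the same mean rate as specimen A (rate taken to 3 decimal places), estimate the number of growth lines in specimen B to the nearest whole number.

679 growth lines

Specimen A: after corrections the count is 323 − 11 + 18 = 330 growth lines.
Specimen A: dividing by 2 growth lines per year: 330 / 2 = 165 years.
A: 55.3 mm over 165 years gives 55.3 / 165 ≈ 0.335 mm/yr.
For B, 113.7 / 0.335 = 339.40 years; at 2 growth lines per year that is 339.40 × 2 ≈ 679 growth lines.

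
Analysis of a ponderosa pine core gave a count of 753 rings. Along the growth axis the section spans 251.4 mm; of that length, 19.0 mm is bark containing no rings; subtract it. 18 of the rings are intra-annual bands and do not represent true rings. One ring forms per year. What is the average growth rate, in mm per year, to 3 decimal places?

True ring count = 753 − 18 = 735.
The growth record spans 251.4 − 19.0 = 232.4 mm.
Mean rate = 232.4 mm / 735 years ≈ 0.316 mm per year.

0.316 mm per year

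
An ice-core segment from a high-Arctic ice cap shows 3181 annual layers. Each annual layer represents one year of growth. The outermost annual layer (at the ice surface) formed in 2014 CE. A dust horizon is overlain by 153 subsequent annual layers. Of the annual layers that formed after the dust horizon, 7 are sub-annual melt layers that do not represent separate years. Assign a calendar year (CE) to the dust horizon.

There are 153 annual layers younger than the dust horizon.
Removing the 7 false annual layers leaves 153 − 7 = 146 true annual layers beyond the dust horizon.
2014 − 146 = 1868 CE.

1868 CE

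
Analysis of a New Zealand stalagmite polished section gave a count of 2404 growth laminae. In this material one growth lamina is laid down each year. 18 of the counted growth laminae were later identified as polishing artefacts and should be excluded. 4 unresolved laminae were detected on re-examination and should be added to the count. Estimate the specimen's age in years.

2390 yr

Correcting the raw count gives 2404 − 18 + 4 = 2390 true growth laminae.
One growth lamina per year makes the duration 2390 years.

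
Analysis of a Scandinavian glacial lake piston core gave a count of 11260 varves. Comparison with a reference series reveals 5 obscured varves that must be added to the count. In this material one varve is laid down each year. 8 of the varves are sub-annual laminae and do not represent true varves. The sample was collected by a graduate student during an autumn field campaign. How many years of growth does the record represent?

After corrections the count is 11260 − 8 + 5 = 11257 varves.
With a one-to-one varve periodicity this is 11257 years.

11257 years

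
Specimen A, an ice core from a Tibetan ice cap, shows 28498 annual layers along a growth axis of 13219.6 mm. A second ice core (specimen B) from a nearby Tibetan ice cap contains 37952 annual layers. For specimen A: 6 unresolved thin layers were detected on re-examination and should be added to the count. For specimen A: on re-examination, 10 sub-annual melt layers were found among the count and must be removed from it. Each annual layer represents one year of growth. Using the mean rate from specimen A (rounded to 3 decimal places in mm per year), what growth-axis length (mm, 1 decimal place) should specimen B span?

17609.7 mm

Specimen A: true annual layer count = 28498 − 10 + 6 = 28494.
A: 13219.6 mm over 28494 years gives 13219.6 / 28494 ≈ 0.464 mm/year.
Length of B = 0.464 × 37952 = 17609.7 mm.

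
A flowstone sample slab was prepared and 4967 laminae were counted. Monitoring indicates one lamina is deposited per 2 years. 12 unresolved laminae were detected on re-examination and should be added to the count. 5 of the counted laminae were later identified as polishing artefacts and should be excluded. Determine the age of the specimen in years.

9948 years

After corrections the count is 4967 − 5 + 12 = 4974 laminae.
4974 laminae at 2 years each span 4974 × 2 = 9948 years.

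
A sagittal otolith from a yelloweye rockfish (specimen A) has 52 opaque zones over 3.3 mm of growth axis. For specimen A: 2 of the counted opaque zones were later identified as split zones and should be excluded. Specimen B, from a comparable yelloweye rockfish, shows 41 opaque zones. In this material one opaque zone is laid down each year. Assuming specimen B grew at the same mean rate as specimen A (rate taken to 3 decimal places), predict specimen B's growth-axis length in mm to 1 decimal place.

2.7 mm

Specimen A: after corrections the count is 52 − 2 = 50 opaque zones.
A: 3.3 mm over 50 years gives 3.3 / 50 ≈ 0.066 mm per year.
B's length ≈ 0.066 × 41 = 2.7 mm.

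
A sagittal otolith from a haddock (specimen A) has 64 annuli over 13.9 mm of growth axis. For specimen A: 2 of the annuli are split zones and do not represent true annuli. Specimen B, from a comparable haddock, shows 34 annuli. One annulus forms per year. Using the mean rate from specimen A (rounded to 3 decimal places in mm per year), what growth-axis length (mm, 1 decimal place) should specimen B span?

7.6 mm

Specimen A: true annulus count = 64 − 2 = 62.
A: Mean rate = 13.9 mm / 62 years ≈ 0.224 mm/year.
Length of B = 0.224 × 34 = 7.6 mm.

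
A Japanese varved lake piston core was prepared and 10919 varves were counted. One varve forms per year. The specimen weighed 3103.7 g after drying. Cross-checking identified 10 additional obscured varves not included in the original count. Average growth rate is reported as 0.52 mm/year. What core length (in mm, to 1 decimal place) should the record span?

Adjusted count: 10919 + 10 = 10929 varves.
10929 years at 0.52 mm/year gives 0.52 × 10929 = 5683.1 mm.

5683.1 mm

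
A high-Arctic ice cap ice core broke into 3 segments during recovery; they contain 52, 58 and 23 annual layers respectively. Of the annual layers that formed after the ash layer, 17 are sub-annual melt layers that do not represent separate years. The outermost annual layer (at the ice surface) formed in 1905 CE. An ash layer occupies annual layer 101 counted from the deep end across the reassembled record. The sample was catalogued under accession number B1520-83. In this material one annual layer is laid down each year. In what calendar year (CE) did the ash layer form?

1890 CE

Total annual layers = 52 + 58 + 23 = 133.
Between annual layer 101 and the ice surface there are 133 − 101 = 32 annual layers.
32 − 17 false = 15 true annual layers after the ash layer.
The annual layer at the ice surface is 1905 CE, so the ash layer dates to 1905 − 15 = 1890 CE.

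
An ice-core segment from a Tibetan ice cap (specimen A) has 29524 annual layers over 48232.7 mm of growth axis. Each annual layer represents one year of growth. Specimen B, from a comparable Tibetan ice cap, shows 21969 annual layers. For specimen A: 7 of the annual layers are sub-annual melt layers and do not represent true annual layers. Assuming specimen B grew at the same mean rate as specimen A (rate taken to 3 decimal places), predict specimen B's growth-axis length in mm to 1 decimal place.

35897.3 mm

Specimen A: after corrections the count is 29524 − 7 = 29517 annual layers.
A: 48232.7 mm over 29517 years gives 48232.7 / 29517 ≈ 1.634 mm/yr.
B's length ≈ 1.634 × 21969 = 35897.3 mm.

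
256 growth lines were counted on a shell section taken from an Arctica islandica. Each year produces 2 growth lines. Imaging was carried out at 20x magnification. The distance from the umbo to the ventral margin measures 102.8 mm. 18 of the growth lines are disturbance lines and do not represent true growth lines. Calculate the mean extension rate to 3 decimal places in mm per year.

0.864 mm per year

After corrections the count is 256 − 18 = 238 growth lines.
Dividing by 2 growth lines per year: 238 / 2 = 119 years.
Mean rate = 102.8 mm / 119 years ≈ 0.864 mm per year.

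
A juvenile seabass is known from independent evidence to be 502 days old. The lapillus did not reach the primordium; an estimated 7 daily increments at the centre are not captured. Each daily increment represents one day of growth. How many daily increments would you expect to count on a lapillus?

At one daily increment per day, 502 days correspond to 502 daily increments.
Subtracting the 7 daily increments not captured gives 502 − 7 = 495 daily increments in the record.

495 daily increments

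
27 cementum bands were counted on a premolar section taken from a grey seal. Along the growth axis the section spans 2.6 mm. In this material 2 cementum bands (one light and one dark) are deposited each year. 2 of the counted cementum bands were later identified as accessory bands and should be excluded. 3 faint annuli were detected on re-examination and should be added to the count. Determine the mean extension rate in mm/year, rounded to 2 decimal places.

True cementum band count = 27 − 2 + 3 = 28.
With 2 cementum bands per year, 28 / 2 = 14 years.
2.6 mm over 14 years gives 2.6 / 14 ≈ 0.19 mm/year.

0.19 mm/year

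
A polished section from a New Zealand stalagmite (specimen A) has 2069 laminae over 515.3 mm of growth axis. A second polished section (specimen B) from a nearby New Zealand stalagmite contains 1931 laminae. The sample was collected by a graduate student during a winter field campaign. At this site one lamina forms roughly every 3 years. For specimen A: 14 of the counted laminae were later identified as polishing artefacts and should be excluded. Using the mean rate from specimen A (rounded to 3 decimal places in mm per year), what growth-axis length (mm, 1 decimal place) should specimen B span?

Specimen A: true lamina count = 2069 − 14 = 2055.
Specimen A: 2055 laminae at 3 years each span 2055 × 3 = 6165 years.
A: Mean rate = 515.3 mm / 6165 years ≈ 0.084 mm/yr.
Specimen B: 1931 laminae at 3 years each span 1931 × 3 = 5793 years. Length of B = 0.084 × 5793 = 486.6 mm.

486.6 mm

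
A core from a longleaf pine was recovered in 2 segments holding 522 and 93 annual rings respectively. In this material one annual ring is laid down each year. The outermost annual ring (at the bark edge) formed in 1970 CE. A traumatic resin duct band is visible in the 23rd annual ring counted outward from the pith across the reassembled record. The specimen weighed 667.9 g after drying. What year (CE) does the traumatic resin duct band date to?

Total annual rings = 522 + 93 = 615.
615 − 23 = 592 annual rings lie beyond the traumatic resin duct band toward the bark edge.
1970 − 592 = 1378 CE.

1378 CE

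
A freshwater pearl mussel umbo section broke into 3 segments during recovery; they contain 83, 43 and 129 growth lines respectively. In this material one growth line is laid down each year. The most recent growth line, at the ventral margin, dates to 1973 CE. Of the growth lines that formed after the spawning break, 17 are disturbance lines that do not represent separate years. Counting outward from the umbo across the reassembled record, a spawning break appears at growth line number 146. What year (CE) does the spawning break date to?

Total growth lines = 83 + 43 + 129 = 255.
255 − 146 = 109 growth lines lie beyond the spawning break toward the ventral margin.
Removing the 17 false growth lines leaves 109 − 17 = 92 true growth lines beyond the spawning break.
The growth line at the ventral margin is 1973 CE, so the spawning break dates to 1973 − 92 = 1881 CE.

1881 CE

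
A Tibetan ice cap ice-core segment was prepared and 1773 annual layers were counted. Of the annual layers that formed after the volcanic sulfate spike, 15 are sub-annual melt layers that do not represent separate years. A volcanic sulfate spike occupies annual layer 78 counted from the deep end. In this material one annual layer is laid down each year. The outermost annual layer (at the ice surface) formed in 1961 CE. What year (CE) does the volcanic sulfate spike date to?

The volcanic sulfate spike sits at annual layer 78 from the deep end, so 1773 − 78 = 1695 annual layers formed after it.
Removing the 15 false annual layers leaves 1695 − 15 = 1680 true annual layers beyond the volcanic sulfate spike.
The annual layer at the ice surface is 1961 CE, so the volcanic sulfate spike dates to 1961 − 1680 = 281 CE.

281 CE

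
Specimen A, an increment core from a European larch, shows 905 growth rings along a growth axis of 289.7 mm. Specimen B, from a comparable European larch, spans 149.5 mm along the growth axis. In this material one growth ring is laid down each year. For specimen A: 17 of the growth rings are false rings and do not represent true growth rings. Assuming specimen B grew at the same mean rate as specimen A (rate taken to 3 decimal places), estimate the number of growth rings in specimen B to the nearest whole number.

459 growth rings

Specimen A: true growth ring count = 905 − 17 = 888.
A: Extension rate ≈ 289.7 / 888 = 0.326 mm per year.
B spans 149.5 / 0.326 = 458.59 years ≈ 459 growth rings.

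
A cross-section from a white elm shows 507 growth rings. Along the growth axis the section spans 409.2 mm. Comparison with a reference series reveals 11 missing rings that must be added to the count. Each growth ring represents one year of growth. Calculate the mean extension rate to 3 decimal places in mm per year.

0.790 mm per year

Correcting the raw count gives 507 + 11 = 518 true growth rings.
Extension rate ≈ 409.2 / 518 = 0.790 mm per year.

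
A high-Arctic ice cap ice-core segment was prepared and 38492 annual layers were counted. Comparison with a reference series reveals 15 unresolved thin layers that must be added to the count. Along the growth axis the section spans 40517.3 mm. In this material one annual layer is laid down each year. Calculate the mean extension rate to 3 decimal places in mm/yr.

1.052 mm/yr

After corrections the count is 38492 + 15 = 38507 annual layers.
40517.3 mm over 38507 years gives 40517.3 / 38507 ≈ 1.052 mm/yr.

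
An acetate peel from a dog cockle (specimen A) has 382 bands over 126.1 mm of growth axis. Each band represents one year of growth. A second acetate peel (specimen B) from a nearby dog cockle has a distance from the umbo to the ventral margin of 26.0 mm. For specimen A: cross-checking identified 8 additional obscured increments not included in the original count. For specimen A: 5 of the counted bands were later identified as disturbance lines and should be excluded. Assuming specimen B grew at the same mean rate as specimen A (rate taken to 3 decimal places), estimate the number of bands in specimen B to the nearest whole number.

79 bands

Specimen A: correcting the raw count gives 382 − 5 + 8 = 385 true bands.
A: Mean rate = 126.1 mm / 385 years ≈ 0.328 mm per year.
Specimen B: 26.0 mm / 0.328 mm per year = 79.27 years ≈ 79 bands.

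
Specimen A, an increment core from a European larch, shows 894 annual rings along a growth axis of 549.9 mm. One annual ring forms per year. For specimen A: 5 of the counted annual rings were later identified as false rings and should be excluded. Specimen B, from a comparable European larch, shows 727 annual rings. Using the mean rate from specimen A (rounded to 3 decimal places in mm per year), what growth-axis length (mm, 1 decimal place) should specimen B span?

Specimen A: true annual ring count = 894 − 5 = 889.
A: Mean rate = 549.9 mm / 889 years ≈ 0.619 mm per year.
For B, 0.619 mm/year × 727 years = 450.0 mm.

450.0 mm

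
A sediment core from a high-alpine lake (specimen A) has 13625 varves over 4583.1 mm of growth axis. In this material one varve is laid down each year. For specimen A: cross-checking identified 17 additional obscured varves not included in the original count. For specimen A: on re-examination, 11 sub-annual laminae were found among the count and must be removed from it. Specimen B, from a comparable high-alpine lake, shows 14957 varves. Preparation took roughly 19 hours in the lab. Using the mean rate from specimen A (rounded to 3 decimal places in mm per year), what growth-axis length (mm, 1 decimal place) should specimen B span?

5025.6 mm

Specimen A: after corrections the count is 13625 − 11 + 17 = 13631 varves.
A: Extension rate ≈ 4583.1 / 13631 = 0.336 mm/year.
Length of B = 0.336 × 14957 = 5025.6 mm.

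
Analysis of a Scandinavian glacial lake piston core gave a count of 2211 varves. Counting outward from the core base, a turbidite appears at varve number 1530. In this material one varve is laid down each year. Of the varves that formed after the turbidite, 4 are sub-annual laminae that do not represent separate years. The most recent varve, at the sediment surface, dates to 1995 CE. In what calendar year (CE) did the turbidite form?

1318 CE

2211 − 1530 = 681 varves lie beyond the turbidite toward the sediment surface.
Removing the 4 false varves leaves 681 − 4 = 677 true varves beyond the turbidite.
1995 − 677 = 1318 CE.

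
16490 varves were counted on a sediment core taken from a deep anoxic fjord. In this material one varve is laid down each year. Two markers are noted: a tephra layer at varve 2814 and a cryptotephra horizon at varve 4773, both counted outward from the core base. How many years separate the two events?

1959 years

Separation: 4773 − 2814 = 1959 varves.
At one varve per year, 1959 years elapsed between them.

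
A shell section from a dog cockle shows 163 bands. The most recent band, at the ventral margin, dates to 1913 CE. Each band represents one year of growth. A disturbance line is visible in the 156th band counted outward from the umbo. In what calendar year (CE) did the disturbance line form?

Between band 156 and the ventral margin there are 163 − 156 = 7 bands.
The band at the ventral margin is 1913 CE, so the disturbance line dates to 1913 − 7 = 1906 CE.

1906 CE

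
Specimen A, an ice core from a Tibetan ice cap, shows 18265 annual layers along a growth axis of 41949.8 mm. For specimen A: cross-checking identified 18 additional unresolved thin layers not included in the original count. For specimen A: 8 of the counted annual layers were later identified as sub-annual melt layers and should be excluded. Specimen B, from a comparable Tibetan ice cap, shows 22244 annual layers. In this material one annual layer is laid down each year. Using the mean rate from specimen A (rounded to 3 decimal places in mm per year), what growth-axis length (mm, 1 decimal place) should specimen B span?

Specimen A: adjusted count: 18265 − 8 + 18 = 18275 annual layers.
A: Extension rate ≈ 41949.8 / 18275 = 2.295 mm per year.
B's length ≈ 2.295 × 22244 = 51050.0 mm.

51050.0 mm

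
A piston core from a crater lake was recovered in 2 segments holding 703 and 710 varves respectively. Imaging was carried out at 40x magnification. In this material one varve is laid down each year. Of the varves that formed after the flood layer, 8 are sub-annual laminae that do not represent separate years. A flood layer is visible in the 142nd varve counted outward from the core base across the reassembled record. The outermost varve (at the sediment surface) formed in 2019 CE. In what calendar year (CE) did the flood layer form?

756 CE

Total varves = 703 + 710 = 1413.
Between varve 142 and the sediment surface there are 1413 − 142 = 1271 varves.
1271 − 8 false = 1263 true varves after the flood layer.
The varve at the sediment surface is 2019 CE, so the flood layer dates to 2019 − 1263 = 756 CE.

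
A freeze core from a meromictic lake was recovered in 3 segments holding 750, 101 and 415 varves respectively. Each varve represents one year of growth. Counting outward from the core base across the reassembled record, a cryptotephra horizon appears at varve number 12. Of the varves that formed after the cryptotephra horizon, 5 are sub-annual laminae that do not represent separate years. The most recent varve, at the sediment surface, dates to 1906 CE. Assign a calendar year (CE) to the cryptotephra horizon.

657 CE

Total varves = 750 + 101 + 415 = 1266.
Between varve 12 and the sediment surface there are 1266 − 12 = 1254 varves.
Excluding 5 false varves: 1254 − 5 = 1249.
1906 − 1249 = 657 CE.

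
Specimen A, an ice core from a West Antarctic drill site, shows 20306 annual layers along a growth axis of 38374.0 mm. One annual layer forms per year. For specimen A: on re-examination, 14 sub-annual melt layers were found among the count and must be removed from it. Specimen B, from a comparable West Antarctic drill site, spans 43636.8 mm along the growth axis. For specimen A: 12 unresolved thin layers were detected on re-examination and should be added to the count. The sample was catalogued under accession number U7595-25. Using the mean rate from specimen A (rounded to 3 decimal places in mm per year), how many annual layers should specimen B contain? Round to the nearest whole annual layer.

23088 annual layers

Specimen A: correcting the raw count gives 20306 − 14 + 12 = 20304 true annual layers.
A: Mean rate = 38374.0 mm / 20304 years ≈ 1.890 mm/year.
Specimen B: 43636.8 mm / 1.890 mm per year = 23088.25 years ≈ 23088 annual layers.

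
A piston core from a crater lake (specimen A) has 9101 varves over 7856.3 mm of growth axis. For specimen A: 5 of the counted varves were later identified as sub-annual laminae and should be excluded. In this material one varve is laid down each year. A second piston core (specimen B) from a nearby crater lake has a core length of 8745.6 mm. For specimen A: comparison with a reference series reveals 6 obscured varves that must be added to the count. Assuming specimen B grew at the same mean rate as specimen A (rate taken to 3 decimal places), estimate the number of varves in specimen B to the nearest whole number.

Specimen A: correcting the raw count gives 9101 − 5 + 6 = 9102 true varves.
A: Extension rate ≈ 7856.3 / 9102 = 0.863 mm per year.
For B, 8745.6 / 0.863 = 10133.95 years ≈ 10134 varves.

10134 varves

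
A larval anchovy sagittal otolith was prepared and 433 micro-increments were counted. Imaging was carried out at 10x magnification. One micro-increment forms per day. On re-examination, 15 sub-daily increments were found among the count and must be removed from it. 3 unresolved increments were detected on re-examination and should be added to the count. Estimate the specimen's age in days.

Adjusted count: 433 − 15 + 3 = 421 micro-increments.
One micro-increment per day makes the duration 421 days.

421 d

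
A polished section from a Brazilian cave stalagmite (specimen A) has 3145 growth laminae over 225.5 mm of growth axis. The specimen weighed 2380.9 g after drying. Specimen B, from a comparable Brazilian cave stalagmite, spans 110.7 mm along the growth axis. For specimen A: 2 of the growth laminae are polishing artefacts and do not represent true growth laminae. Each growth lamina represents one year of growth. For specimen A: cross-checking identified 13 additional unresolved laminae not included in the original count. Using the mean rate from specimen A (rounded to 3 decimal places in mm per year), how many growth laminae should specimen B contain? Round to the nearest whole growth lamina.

1559 growth laminae

Specimen A: after corrections the count is 3145 − 2 + 13 = 3156 growth laminae.
A: Mean rate = 225.5 mm / 3156 years ≈ 0.071 mm per year.
Specimen B: 110.7 mm / 0.071 mm per year = 1559.15 years ≈ 1559 growth laminae.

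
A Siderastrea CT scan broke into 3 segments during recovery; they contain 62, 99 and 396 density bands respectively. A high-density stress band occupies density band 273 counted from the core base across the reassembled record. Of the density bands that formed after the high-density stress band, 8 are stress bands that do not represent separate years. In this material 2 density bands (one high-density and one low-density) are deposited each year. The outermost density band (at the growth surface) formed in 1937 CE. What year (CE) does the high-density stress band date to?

Total density bands = 62 + 99 + 396 = 557.
The high-density stress band sits at density band 273 from the core base, so 557 − 273 = 284 density bands formed after it.
Removing the 8 false density bands leaves 284 − 8 = 276 true density bands beyond the high-density stress band.
With 2 density bands per year, 276 / 2 = 138 years.
Counting back 138 years from 1937 CE places the high-density stress band in 1937 − 138 = 1799 CE.

1799 CE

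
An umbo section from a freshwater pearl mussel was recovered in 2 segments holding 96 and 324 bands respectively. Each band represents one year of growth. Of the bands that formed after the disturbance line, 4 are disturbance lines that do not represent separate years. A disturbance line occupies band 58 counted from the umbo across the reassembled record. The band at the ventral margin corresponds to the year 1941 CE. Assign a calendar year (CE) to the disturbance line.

Total bands = 96 + 324 = 420.
Between band 58 and the ventral margin there are 420 − 58 = 362 bands.
Removing the 4 false bands leaves 362 − 4 = 358 true bands beyond the disturbance line.
The band at the ventral margin is 1941 CE, so the disturbance line dates to 1941 − 358 = 1583 CE.

1583 CE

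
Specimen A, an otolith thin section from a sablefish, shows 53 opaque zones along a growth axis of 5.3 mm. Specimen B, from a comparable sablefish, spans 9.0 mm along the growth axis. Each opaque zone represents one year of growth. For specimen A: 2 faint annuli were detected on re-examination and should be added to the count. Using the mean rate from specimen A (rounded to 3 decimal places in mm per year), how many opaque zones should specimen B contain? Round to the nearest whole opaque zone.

Specimen A: correcting the raw count gives 53 + 2 = 55 true opaque zones.
A: 5.3 mm over 55 years gives 5.3 / 55 ≈ 0.096 mm per year.
B spans 9.0 / 0.096 = 93.75 years ≈ 94 opaque zones.

94 opaque zones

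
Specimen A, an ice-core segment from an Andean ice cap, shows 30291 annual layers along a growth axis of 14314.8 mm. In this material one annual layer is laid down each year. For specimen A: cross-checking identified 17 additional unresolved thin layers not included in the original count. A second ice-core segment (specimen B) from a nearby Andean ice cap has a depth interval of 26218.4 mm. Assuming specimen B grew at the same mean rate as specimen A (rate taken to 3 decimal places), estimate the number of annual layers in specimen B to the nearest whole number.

Specimen A: correcting the raw count gives 30291 + 17 = 30308 true annual layers.
A: Mean rate = 14314.8 mm / 30308 years ≈ 0.472 mm/year.
Specimen B: 26218.4 mm / 0.472 mm per year = 55547.46 years ≈ 55547 annual layers.

55547 annual layers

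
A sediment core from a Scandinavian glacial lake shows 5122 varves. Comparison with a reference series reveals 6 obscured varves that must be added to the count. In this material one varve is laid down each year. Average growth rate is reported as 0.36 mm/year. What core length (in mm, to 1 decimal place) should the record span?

After corrections the count is 5122 + 6 = 5128 varves.
Predicted length = 0.36 mm/year × 5128 years = 1846.1 mm.

1846.1 mm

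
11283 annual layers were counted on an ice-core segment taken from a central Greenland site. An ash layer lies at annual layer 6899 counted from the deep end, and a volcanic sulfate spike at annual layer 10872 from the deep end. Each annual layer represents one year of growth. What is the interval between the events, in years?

Separation: 10872 − 6899 = 3973 annual layers.
That is 3973 years at one annual layer per year.

3973 years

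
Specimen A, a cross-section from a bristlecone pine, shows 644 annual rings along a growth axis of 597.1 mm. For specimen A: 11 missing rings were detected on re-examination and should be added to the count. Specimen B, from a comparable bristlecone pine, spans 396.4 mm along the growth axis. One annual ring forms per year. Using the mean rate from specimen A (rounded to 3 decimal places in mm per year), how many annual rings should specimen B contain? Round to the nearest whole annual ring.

435 annual rings

Specimen A: after corrections the count is 644 + 11 = 655 annual rings.
A: Extension rate ≈ 597.1 / 655 = 0.912 mm/year.
Specimen B: 396.4 mm / 0.912 mm per year = 434.65 years ≈ 435 annual rings.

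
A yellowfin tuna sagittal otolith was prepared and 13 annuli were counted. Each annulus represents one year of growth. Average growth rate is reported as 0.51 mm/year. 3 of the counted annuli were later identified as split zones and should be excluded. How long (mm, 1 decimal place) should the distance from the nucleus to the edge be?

True annulus count = 13 − 3 = 10.
Predicted length = 0.51 mm/year × 10 years = 5.1 mm.

5.1 mm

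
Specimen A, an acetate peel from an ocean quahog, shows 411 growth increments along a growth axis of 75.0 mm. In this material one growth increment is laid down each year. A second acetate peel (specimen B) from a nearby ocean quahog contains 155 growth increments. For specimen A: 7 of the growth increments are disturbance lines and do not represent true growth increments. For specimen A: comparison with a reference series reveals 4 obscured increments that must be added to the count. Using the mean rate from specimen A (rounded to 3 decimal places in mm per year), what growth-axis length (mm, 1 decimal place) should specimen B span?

Specimen A: true growth increment count = 411 − 7 + 4 = 408.
A: Extension rate ≈ 75.0 / 408 = 0.184 mm per year.
B's length ≈ 0.184 × 155 = 28.5 mm.

28.5 mm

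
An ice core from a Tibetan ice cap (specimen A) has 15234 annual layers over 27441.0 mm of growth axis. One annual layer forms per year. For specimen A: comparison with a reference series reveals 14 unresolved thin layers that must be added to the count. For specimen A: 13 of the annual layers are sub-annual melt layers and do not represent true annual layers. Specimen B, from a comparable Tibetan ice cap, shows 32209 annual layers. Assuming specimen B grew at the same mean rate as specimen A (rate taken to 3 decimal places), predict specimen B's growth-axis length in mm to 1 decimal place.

58008.4 mm

Specimen A: adjusted count: 15234 − 13 + 14 = 15235 annual layers.
A: Mean rate = 27441.0 mm / 15235 years ≈ 1.801 mm per year.
Length of B = 1.801 × 32209 = 58008.4 mm.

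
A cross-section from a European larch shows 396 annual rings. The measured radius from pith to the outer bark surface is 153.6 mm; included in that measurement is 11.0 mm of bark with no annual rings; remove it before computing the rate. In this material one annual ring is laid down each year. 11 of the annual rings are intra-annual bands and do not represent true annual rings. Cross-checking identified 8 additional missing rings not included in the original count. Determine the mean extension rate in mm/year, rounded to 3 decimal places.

Adjusted count: 396 − 11 + 8 = 393 annual rings.
Net length = 153.6 − 11.0 = 142.6 mm.
Extension rate ≈ 142.6 / 393 = 0.363 mm/year.

0.363 mm/year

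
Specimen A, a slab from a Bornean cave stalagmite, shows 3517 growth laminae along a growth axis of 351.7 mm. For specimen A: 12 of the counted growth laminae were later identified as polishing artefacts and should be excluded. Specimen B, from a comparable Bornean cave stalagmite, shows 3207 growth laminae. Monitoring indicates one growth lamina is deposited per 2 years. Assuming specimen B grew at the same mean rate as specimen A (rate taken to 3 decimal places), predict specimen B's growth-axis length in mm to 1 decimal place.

320.7 mm

Specimen A: after corrections the count is 3517 − 12 = 3505 growth laminae.
Specimen A: multiplying by 2 years per growth lamina: 3505 × 2 = 7010 years.
A: Mean rate = 351.7 mm / 7010 years ≈ 0.050 mm/year.
Specimen B: at 2 years per growth lamina, 3207 × 2 = 6414 years. For B, 0.050 mm/year × 6414 years = 320.7 mm.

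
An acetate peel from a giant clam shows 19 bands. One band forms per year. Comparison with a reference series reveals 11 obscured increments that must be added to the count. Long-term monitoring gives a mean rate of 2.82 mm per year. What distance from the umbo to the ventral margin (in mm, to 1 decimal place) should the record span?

Correcting the raw count gives 19 + 11 = 30 true bands.
Length ≈ 2.82 × 30 = 84.6 mm.

84.6 mm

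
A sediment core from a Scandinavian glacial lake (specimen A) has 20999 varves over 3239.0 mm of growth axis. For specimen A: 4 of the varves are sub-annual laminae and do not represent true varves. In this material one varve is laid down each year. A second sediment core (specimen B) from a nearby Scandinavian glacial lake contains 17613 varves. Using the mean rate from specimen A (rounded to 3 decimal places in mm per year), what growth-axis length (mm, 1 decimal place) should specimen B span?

2712.4 mm

Specimen A: correcting the raw count gives 20999 − 4 = 20995 true varves.
A: Extension rate ≈ 3239.0 / 20995 = 0.154 mm per year.
For B, 0.154 mm/year × 17613 years = 2712.4 mm.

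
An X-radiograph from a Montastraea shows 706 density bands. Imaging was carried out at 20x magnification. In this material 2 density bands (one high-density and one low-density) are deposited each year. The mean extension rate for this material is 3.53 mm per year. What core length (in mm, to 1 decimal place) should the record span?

1246.1 mm

With 2 density bands per year, 706 / 2 = 353 years.
Length ≈ 3.53 × 353 = 1246.1 mm.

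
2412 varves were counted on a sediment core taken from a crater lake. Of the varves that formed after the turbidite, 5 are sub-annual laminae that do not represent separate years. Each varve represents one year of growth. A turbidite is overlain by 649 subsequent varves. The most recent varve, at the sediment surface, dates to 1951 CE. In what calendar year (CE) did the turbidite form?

1307 CE

649 varves post-date the turbidite.
Excluding 5 false varves: 649 − 5 = 644.
The varve at the sediment surface is 1951 CE, so the turbidite dates to 1951 − 644 = 1307 CE.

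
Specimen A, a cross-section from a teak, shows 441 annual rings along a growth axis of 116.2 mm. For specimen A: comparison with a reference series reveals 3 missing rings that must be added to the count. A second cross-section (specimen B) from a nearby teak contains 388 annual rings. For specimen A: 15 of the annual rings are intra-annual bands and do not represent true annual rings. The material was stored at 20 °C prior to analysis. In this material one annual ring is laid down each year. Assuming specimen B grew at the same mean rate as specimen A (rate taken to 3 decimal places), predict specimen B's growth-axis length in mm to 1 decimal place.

105.1 mm

Specimen A: correcting the raw count gives 441 − 15 + 3 = 429 true annual rings.
A: Extension rate ≈ 116.2 / 429 = 0.271 mm/yr.
For B, 0.271 mm/year × 388 years = 105.1 mm.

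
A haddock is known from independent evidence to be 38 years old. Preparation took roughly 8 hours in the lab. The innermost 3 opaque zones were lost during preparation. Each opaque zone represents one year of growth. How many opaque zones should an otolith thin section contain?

35 opaque zones

One opaque zone per year gives 38 opaque zones over 38 years.
Subtracting the 3 opaque zones not captured gives 38 − 3 = 35 opaque zones in the record.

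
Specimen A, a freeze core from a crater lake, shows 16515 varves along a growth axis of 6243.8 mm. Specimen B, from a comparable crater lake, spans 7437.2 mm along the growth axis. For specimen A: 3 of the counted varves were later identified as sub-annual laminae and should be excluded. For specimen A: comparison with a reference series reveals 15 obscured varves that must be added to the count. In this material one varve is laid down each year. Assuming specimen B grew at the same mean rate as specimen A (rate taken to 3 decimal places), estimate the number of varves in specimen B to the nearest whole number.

19675 varves

Specimen A: adjusted count: 16515 − 3 + 15 = 16527 varves.
A: Mean rate = 6243.8 mm / 16527 years ≈ 0.378 mm per year.
For B, 7437.2 / 0.378 = 19675.13 years ≈ 19675 varves.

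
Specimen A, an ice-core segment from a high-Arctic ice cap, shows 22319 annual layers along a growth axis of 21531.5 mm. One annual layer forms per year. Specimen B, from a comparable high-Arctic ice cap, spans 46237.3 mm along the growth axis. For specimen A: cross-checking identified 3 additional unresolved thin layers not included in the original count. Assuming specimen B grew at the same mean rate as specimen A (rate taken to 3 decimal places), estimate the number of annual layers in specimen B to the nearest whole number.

47914 annual layers

Specimen A: true annual layer count = 22319 + 3 = 22322.
A: Extension rate ≈ 21531.5 / 22322 = 0.965 mm/year.
B spans 46237.3 / 0.965 = 47914.30 years ≈ 47914 annual layers.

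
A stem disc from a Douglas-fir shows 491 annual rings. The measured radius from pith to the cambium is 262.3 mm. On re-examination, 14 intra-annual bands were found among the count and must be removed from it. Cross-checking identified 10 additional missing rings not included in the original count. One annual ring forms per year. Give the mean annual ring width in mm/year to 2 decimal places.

0.54 mm/year

Adjusted count: 491 − 14 + 10 = 487 annual rings.
Extension rate ≈ 262.3 / 487 = 0.54 mm/year.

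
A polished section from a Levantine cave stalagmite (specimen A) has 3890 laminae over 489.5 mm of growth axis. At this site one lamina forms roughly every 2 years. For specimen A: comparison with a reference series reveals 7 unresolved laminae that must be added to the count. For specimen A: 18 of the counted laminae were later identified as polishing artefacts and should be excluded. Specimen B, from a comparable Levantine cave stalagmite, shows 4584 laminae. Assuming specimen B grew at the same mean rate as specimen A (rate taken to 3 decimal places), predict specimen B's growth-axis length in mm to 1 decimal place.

577.6 mm

Specimen A: true lamina count = 3890 − 18 + 7 = 3879.
Specimen A: multiplying by 2 years per lamina: 3879 × 2 = 7758 years.
A: Extension rate ≈ 489.5 / 7758 = 0.063 mm/year.
Specimen B: multiplying by 2 years per lamina: 4584 × 2 = 9168 years. Length of B = 0.063 × 9168 = 577.6 mm.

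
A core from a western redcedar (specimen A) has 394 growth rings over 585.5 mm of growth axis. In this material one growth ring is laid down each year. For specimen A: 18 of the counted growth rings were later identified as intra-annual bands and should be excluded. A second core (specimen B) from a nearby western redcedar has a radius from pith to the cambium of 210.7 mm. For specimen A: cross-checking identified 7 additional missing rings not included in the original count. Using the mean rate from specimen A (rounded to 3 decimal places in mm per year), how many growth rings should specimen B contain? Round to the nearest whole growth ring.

Specimen A: after corrections the count is 394 − 18 + 7 = 383 growth rings.
A: 585.5 mm over 383 years gives 585.5 / 383 ≈ 1.529 mm per year.
B spans 210.7 / 1.529 = 137.80 years ≈ 138 growth rings.

138 growth rings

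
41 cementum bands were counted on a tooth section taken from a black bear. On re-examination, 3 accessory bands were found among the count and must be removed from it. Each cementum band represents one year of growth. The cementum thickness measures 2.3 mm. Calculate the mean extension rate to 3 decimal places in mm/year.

Correcting the raw count gives 41 − 3 = 38 true cementum bands.
Mean rate = 2.3 mm / 38 years ≈ 0.061 mm/year.

0.061 mm/year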